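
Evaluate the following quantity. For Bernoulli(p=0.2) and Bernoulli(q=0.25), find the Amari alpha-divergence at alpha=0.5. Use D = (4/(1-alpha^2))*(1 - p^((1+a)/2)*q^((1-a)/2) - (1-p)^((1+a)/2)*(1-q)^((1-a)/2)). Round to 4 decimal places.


Amari alpha-divergence:
D = (4/(1-alpha^2))*(1 - p^((1+a)/2)*q^((1-a)/2) - (1-p)^((1+a)/2)*(1-q)^((1-a)/2)).
alpha = 0.5, p = 0.2, q = 0.25.
e1 = (1+alpha)/2 = 0.75, e2 = (1-alpha)/2 = 0.25.
t1 = p^e1 * q^e2 = 0.2^0.75 * 0.25^0.25 = 0.211474.
t2 = (1-p)^e1 * (1-q)^e2 = 0.8^0.75 * 0.75^0.25 = 0.787196.
4/(1-alpha^2) = 5.333333.
D = 5.333333*(1 - 0.211474 - 0.787196) = 0.0071

0.0071


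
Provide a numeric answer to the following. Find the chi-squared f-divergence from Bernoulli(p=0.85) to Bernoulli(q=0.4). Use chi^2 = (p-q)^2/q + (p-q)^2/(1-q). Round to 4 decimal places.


Chi-squared divergence between Bernoulli distributions:
chi^2 = (p-q)^2/q + (p-q)^2/(1-q).
p = 0.85, q = 0.4, p-q = 0.45.
(p-q)^2 = 0.2025.
term1 = 0.2025/0.4 = 0.50625.
term2 = 0.2025/0.6 = 0.3375.
chi^2 = 0.50625 + 0.3375 = 0.8437

0.8437


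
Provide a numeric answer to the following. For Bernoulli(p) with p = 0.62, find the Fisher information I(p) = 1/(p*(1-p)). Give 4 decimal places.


For Bernoulli(p), Fisher information is I(p) = 1/(p*(1-p)).
p = 0.62, 1-p = 0.38.
p*(1-p) = 0.2356.
I(p) = 1/0.2356 = 4.2445

4.2445


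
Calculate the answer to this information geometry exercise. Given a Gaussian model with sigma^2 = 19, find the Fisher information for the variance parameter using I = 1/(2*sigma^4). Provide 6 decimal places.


Fisher information for variance: I(sigma^2) = 1/(2*sigma^4).
sigma^2 = 19, so sigma^4 = 361.
I = 1/(2*361) = 1/722 = 0.001385

0.001385


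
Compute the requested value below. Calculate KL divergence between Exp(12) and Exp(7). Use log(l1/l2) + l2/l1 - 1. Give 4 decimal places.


KL divergence for exponential family:
KL = log(l1/l2) + l2/l1 - 1.
log(12/7) = 0.538997.
7/12 = 0.583333.
KL = 0.538997 + 0.583333 - 1 = 0.1223

0.1223


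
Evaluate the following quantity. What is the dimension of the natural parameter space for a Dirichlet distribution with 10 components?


Exponential family dimension calculation:
Dirichlet with 10 components has 10 natural parameters.

10


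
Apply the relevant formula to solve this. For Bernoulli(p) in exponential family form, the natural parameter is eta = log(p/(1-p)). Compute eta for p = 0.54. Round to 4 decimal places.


Natural parameter for Bernoulli: eta = log(p/(1-p)).
p = 0.54, 1-p = 0.46.
p/(1-p) = 1.173913.
eta = log(1.173913) = 0.1603

0.1603


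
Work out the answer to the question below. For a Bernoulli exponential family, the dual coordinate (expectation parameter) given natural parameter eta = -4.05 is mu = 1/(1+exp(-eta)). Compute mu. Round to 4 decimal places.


Dual coordinate (expectation parameter) for Bernoulli:
mu = 1/(1+exp(-eta)).
eta = -4.05.
exp(-eta) = exp(4.05) = 57.397457.
mu = 1/(1+57.397457) = 0.0171

0.0171


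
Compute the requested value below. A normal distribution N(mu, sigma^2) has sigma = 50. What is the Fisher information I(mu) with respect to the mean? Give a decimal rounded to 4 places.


The Fisher information for the mean of a normal distribution is I(mu) = 1/sigma^2.
sigma = 50, so sigma^2 = 2500.
I(mu) = 1/2500 = 0.0004

0.0004


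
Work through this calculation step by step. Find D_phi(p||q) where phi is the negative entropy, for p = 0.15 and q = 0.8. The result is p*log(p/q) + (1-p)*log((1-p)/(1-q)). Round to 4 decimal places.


Bregman divergence with negative entropy generator:
D = p*log(p/q) + (1-p)*log((1-p)/(1-q)).
p = 0.15, q = 0.8.
p*log(p/q) = 0.15*log(0.15/0.8) = -0.251096.
(1-p)*log((1-p)/(1-q)) = 0.85*log(0.85/0.2) = 1.229881.
D = -0.251096 + 1.229881 = 0.9788

0.9788


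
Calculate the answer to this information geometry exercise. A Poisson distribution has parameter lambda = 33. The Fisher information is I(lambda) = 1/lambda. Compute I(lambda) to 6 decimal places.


Fisher information for Poisson: I(lambda) = 1/lambda.
lambda = 33.
I(lambda) = 1/33 = 0.030303

0.030303


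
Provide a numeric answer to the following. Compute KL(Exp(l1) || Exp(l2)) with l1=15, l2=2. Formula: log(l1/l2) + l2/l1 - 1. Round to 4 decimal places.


KL divergence for exponential family:
KL = log(l1/l2) + l2/l1 - 1.
log(15/2) = 2.014903.
2/15 = 0.133333.
KL = 2.014903 + 0.133333 - 1 = 1.1482

1.1482


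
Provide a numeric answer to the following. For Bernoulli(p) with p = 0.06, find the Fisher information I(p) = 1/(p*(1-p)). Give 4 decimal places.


For Bernoulli(p), Fisher information is I(p) = 1/(p*(1-p)).
p = 0.06, 1-p = 0.94.
p*(1-p) = 0.0564.
I(p) = 1/0.0564 = 17.7305

17.7305


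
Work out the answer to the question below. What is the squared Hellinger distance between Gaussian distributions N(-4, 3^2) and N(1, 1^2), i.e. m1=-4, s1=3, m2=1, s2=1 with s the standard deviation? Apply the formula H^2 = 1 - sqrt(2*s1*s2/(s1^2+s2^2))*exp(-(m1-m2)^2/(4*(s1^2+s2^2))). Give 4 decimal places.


Squared Hellinger distance for Gaussians:
H^2 = 1 - sqrt(2*s1*s2/(s1^2+s2^2)) * exp(-(m1-m2)^2/(4*(s1^2+s2^2))).
s1^2 = 9, s2^2 = 1, s1^2+s2^2 = 10.
sqrt(2*3*1/(10)) = 0.774597.
(m1-m2)^2 = (-5)^2 = 25.
exp(-25/(4*10)) = exp(-0.625) = 0.535261.
H^2 = 1 - 0.774597*0.535261 = 0.5854

0.5854


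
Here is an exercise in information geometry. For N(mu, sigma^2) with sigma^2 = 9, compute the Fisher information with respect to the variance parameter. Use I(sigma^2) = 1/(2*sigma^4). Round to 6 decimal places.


Fisher information for variance: I(sigma^2) = 1/(2*sigma^4).
sigma^2 = 9, so sigma^4 = 81.
I = 1/(2*81) = 1/162 = 0.006173

0.006173


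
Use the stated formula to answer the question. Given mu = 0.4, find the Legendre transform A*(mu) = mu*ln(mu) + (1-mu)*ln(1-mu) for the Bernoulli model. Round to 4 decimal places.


Legendre transform for Bernoulli:
A*(mu) = mu*log(mu) + (1-mu)*log(1-mu).
mu = 0.4, 1-mu = 0.6.
mu*log(mu) = 0.4*log(0.4) = -0.366516.
(1-mu)*log(1-mu) = 0.6*log(0.6) = -0.306495.
A* = -0.366516 + -0.306495 = -0.6730

-0.6730


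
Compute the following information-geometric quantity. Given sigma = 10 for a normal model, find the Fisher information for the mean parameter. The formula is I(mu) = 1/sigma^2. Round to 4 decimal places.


The Fisher information for the mean of a normal distribution is I(mu) = 1/sigma^2.
sigma = 10, so sigma^2 = 100.
I(mu) = 1/100 = 0.0100

0.0100


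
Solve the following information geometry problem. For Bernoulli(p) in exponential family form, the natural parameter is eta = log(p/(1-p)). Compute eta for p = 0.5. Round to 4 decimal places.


Natural parameter for Bernoulli: eta = log(p/(1-p)).
p = 0.5, 1-p = 0.5.
p/(1-p) = 1.0.
eta = log(1.0) = 0.0000

0.0000


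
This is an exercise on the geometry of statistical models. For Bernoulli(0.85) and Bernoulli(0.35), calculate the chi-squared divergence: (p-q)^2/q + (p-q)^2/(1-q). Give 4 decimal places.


Chi-squared divergence between Bernoulli distributions:
chi^2 = (p-q)^2/q + (p-q)^2/(1-q).
p = 0.85, q = 0.35, p-q = 0.5.
(p-q)^2 = 0.25.
term1 = 0.25/0.35 = 0.714286.
term2 = 0.25/0.65 = 0.384615.
chi^2 = 0.714286 + 0.384615 = 1.0989

1.0989


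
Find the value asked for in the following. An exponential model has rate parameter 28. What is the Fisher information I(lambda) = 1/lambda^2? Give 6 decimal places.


Fisher information for exponential: I(lambda) = 1/lambda^2.
lambda = 28, lambda^2 = 784.
I = 1/784 = 0.001276

0.001276


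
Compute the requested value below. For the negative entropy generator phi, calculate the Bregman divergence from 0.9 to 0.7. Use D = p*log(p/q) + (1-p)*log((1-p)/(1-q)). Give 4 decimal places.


Bregman divergence with negative entropy generator:
D = p*log(p/q) + (1-p)*log((1-p)/(1-q)).
p = 0.9, q = 0.7.
p*log(p/q) = 0.9*log(0.9/0.7) = 0.226183.
(1-p)*log((1-p)/(1-q)) = 0.1*log(0.1/0.3) = -0.109861.
D = 0.226183 + -0.109861 = 0.1163

0.1163


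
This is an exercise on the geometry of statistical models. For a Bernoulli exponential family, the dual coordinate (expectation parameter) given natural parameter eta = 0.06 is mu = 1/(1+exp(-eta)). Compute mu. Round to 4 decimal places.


Dual coordinate (expectation parameter) for Bernoulli:
mu = 1/(1+exp(-eta)).
eta = 0.06.
exp(-eta) = exp(-0.06) = 0.941765.
mu = 1/(1+0.941765) = 0.5150

0.5150


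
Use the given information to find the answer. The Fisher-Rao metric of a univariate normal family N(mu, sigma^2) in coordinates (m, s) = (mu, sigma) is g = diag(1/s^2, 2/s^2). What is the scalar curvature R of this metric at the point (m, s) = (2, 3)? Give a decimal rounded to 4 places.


The metric has the form g = (A dm^2 + B ds^2)/s^2 with A = 1, B = 2.
Substitute u = sqrt(A/B)*m: g = B*(du^2 + ds^2)/s^2, i.e. B times the
Poincare upper half-plane metric, which has constant Gaussian curvature -1.
Scaling a 2D metric by a constant c divides the Gaussian curvature by c,
so K = -1/B = -1/(2) = -0.5000 everywhere (the point (m, s) = (2, 3) is irrelevant:
the curvature is constant).
Scalar curvature in dimension 2: R = 2K = -2/(2) = -1.0000.

-1.0000


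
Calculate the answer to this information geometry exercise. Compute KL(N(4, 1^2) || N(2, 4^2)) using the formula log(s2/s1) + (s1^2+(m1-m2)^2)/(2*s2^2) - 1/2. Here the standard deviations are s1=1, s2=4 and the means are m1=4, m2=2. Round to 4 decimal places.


KL divergence between normal distributions:
KL = log(s2/s1) + (s1^2 + (m1-m2)^2)/(2*s2^2) - 1/2.
log(4/1) = 1.386294.
(1^2 + (4-2)^2)/(2*4^2) = (1 + 4)/32 = 0.15625.
KL = 1.386294 + 0.15625 - 0.5 = 1.0425

1.0425


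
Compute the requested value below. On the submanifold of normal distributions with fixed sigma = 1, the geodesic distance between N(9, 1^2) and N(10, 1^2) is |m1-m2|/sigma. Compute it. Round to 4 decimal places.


On the fixed-variance normal subfamily, geodesic distance = |m1-m2|/sigma.
|9 - 10| = 1.
sigma = 1.
d = 1/1 = 1.0000

1.0000


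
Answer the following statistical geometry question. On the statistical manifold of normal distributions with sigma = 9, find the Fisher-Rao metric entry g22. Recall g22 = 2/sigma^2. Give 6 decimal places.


For the 2-parameter normal family, the Fisher metric has:
  g11 = 1/sigma^2, g22 = 2/sigma^2.
sigma = 9, sigma^2 = 81.
g22 = 0.024691

0.024691


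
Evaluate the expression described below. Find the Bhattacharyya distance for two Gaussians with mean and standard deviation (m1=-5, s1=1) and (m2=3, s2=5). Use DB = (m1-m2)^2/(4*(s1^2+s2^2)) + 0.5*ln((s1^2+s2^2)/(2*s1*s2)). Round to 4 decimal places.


Bhattacharyya distance between two Gaussians:
DB = (m1-m2)^2/(4*(s1^2+s2^2)) + (1/2)*ln((s1^2+s2^2)/(2*s1*s2)).
(m1-m2)^2 = (-8)^2 = 64.
s1^2+s2^2 = 1 + 25 = 26.
term1 = 64/104 = 0.615385.
term2 = 0.5*ln(26/10.0) = 0.477756.
DB = 0.615385 + 0.477756 = 1.0931

1.0931


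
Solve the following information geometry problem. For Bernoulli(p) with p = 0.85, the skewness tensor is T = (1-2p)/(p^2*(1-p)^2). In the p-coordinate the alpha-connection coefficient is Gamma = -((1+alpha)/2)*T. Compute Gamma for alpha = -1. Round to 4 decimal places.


Skewness (Amari-Chentsov) tensor: T = (1-2p)/(p^2*(1-p)^2).
p = 0.85, 1-2p = -0.7, p^2 = 0.7225, (1-p)^2 = 0.0225.
T = -0.7/(0.7225 * 0.0225) = -43.060361.
In the p-coordinate, Gamma^(alpha) = Gamma^(0) - (alpha/2)*T with Gamma^(0) = (1/2)*g'(p) = -T/2,
so Gamma^(alpha) = -((1+alpha)/2)*T.
alpha = -1, -(1+alpha)/2 = 0.0.
Gamma = 0.0 * -43.060361 = 0.0000

0.0000


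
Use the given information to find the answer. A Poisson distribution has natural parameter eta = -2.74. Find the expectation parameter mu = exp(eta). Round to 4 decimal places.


Expectation parameter for Poisson exponential family:
mu = exp(eta).
eta = -2.74.
mu = exp(-2.74) = 0.0646

0.0646


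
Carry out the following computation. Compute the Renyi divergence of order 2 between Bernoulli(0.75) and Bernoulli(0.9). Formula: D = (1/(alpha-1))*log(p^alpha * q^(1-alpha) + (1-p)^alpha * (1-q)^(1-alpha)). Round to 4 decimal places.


Renyi divergence of order alpha between Bernoulli distributions:
D = (1/(alpha-1))*log(p^alpha * q^(1-alpha) + (1-p)^alpha * (1-q)^(1-alpha)).
alpha = 2, p = 0.75, q = 0.9.
p^alpha * q^(1-alpha) = 0.75^2 * 0.9^-1 = 0.625.
(1-p)^alpha * (1-q)^(1-alpha) = 0.25^2 * 0.1^-1 = 0.625.
sum = 0.625 + 0.625 = 1.25.
D = (1/1)*log(1.25) = 0.2231

0.2231


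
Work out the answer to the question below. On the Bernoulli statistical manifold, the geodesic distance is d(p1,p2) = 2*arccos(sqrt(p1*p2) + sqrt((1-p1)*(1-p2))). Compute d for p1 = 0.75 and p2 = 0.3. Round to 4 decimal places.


Geodesic distance on Bernoulli manifold:
d(p1,p2) = 2*arccos(sqrt(p1*p2) + sqrt((1-p1)*(1-p2))).
sqrt(p1*p2) = sqrt(0.75*0.3) = 0.474342.
sqrt((1-p1)*(1-p2)) = sqrt(0.25*0.7) = 0.41833.
arg = 0.474342 + 0.41833 = 0.892672.
d = 2*arccos(0.892672) = 0.9351

0.9351


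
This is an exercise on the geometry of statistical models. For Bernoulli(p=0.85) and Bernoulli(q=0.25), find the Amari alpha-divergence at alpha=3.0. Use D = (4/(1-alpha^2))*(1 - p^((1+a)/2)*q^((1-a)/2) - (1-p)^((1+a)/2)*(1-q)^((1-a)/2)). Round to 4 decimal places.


Amari alpha-divergence:
D = (4/(1-alpha^2))*(1 - p^((1+a)/2)*q^((1-a)/2) - (1-p)^((1+a)/2)*(1-q)^((1-a)/2)).
alpha = 3.0, p = 0.85, q = 0.25.
e1 = (1+alpha)/2 = 2.0, e2 = (1-alpha)/2 = -1.0.
t1 = p^e1 * q^e2 = 0.85^2.0 * 0.25^-1.0 = 2.89.
t2 = (1-p)^e1 * (1-q)^e2 = 0.15^2.0 * 0.75^-1.0 = 0.03.
4/(1-alpha^2) = -0.5.
D = -0.5*(1 - 2.89 - 0.03) = 0.9600

0.9600


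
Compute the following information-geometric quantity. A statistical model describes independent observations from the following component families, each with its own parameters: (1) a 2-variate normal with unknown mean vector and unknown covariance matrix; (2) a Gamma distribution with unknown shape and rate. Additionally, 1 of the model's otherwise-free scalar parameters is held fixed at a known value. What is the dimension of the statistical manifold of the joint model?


The dimension of a statistical manifold equals the number of free
(independent) real parameters of the model. For a product of independent
blocks the parameter counts add.
- 2-variate normal: 2 (mean) + 2*3/2 = 3 (symmetric covariance) = 5.
- Gamma (shape, rate): 2.
Total = 5 + 2 = 7.
1 parameter(s) fixed at known values: 7 - 1 = 6.
Dimension = 6

6


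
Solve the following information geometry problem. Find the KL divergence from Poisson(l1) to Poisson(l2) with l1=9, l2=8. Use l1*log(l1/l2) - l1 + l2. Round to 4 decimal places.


KL divergence for Poisson:
KL = l1*log(l1/l2) - l1 + l2.
l1 = 9, l2 = 8.
log(9/8) = 0.117783.
l1*log(l1/l2) = 9 * 0.117783 = 1.060047.
KL = 1.060047 - 9 + 8 = 0.0600

0.0600


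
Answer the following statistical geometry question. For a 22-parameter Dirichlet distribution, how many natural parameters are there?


Exponential family dimension calculation:
Dirichlet with 22 components has 22 natural parameters.

22


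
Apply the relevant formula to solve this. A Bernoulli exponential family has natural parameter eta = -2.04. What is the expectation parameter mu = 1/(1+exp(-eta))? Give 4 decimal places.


Dual coordinate (expectation parameter) for Bernoulli:
mu = 1/(1+exp(-eta)).
eta = -2.04.
exp(-eta) = exp(2.04) = 7.690609.
mu = 1/(1+7.690609) = 0.1151

0.1151


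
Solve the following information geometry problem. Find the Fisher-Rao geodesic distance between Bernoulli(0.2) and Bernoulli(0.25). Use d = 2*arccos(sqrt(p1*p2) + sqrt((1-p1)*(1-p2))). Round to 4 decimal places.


Geodesic distance on Bernoulli manifold:
d(p1,p2) = 2*arccos(sqrt(p1*p2) + sqrt((1-p1)*(1-p2))).
sqrt(p1*p2) = sqrt(0.2*0.25) = 0.223607.
sqrt((1-p1)*(1-p2)) = sqrt(0.8*0.75) = 0.774597.
arg = 0.223607 + 0.774597 = 0.998203.
d = 2*arccos(0.998203) = 0.1199

0.1199


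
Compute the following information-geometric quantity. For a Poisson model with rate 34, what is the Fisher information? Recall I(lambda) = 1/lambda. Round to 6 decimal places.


Fisher information for Poisson: I(lambda) = 1/lambda.
lambda = 34.
I(lambda) = 1/34 = 0.029412

0.029412


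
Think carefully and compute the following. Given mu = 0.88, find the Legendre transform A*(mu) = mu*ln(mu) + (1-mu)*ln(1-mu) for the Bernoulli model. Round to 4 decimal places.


Legendre transform for Bernoulli:
A*(mu) = mu*log(mu) + (1-mu)*log(1-mu).
mu = 0.88, 1-mu = 0.12.
mu*log(mu) = 0.88*log(0.88) = -0.112493.
(1-mu)*log(1-mu) = 0.12*log(0.12) = -0.254432.
A* = -0.112493 + -0.254432 = -0.3669

-0.3669


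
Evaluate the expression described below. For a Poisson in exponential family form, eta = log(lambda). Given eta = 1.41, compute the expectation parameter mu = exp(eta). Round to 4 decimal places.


Expectation parameter for Poisson exponential family:
mu = exp(eta).
eta = 1.41.
mu = exp(1.41) = 4.0960

4.0960


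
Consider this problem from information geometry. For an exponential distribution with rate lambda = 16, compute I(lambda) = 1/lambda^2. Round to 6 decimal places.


Fisher information for exponential: I(lambda) = 1/lambda^2.
lambda = 16, lambda^2 = 256.
I = 1/256 = 0.003906

0.003906


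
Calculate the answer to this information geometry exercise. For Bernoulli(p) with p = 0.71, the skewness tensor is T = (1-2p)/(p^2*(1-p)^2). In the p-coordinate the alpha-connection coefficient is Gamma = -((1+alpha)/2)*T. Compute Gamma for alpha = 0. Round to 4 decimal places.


Skewness (Amari-Chentsov) tensor: T = (1-2p)/(p^2*(1-p)^2).
p = 0.71, 1-2p = -0.42, p^2 = 0.5041, (1-p)^2 = 0.0841.
T = -0.42/(0.5041 * 0.0841) = -9.906873.
In the p-coordinate, Gamma^(alpha) = Gamma^(0) - (alpha/2)*T with Gamma^(0) = (1/2)*g'(p) = -T/2,
so Gamma^(alpha) = -((1+alpha)/2)*T.
alpha = 0, -(1+alpha)/2 = -0.5.
Gamma = -0.5 * -9.906873 = 4.9534

4.9534


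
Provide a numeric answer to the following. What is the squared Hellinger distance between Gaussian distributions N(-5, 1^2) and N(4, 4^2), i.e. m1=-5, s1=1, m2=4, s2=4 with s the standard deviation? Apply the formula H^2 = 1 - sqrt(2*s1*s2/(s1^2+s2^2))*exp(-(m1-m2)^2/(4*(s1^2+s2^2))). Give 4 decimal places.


Squared Hellinger distance for Gaussians:
H^2 = 1 - sqrt(2*s1*s2/(s1^2+s2^2)) * exp(-(m1-m2)^2/(4*(s1^2+s2^2))).
s1^2 = 1, s2^2 = 16, s1^2+s2^2 = 17.
sqrt(2*1*4/(17)) = 0.685994.
(m1-m2)^2 = (-9)^2 = 81.
exp(-81/(4*17)) = exp(-1.191176) = 0.303864.
H^2 = 1 - 0.685994*0.303864 = 0.7916

0.7916


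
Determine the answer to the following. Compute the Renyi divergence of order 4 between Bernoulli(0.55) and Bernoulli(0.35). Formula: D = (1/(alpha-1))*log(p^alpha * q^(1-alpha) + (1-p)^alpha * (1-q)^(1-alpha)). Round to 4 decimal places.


Renyi divergence of order alpha between Bernoulli distributions:
D = (1/(alpha-1))*log(p^alpha * q^(1-alpha) + (1-p)^alpha * (1-q)^(1-alpha)).
alpha = 4, p = 0.55, q = 0.35.
p^alpha * q^(1-alpha) = 0.55^4 * 0.35^-3 = 2.134257.
(1-p)^alpha * (1-q)^(1-alpha) = 0.45^4 * 0.65^-3 = 0.149317.
sum = 2.134257 + 0.149317 = 2.283574.
D = (1/3)*log(2.283574) = 0.2752

0.2752


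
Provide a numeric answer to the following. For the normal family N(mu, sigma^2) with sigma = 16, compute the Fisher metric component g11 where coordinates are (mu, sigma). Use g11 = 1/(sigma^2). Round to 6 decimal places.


For the 2-parameter normal family, the Fisher metric has:
  g11 = 1/sigma^2, g22 = 2/sigma^2.
sigma = 16, sigma^2 = 256.
g11 = 0.003906

0.003906


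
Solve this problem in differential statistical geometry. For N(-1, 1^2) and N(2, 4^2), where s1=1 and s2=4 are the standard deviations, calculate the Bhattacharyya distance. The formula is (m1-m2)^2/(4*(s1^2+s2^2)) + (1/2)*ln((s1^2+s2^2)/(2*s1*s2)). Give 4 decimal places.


Bhattacharyya distance between two Gaussians:
DB = (m1-m2)^2/(4*(s1^2+s2^2)) + (1/2)*ln((s1^2+s2^2)/(2*s1*s2)).
(m1-m2)^2 = (-3)^2 = 9.
s1^2+s2^2 = 1 + 16 = 17.
term1 = 9/68 = 0.132353.
term2 = 0.5*ln(17/8.0) = 0.376886.
DB = 0.132353 + 0.376886 = 0.5092

0.5092


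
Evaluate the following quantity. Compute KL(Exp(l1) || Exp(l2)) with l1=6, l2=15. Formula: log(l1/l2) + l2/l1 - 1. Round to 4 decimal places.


KL divergence for exponential family:
KL = log(l1/l2) + l2/l1 - 1.
log(6/15) = -0.916291.
15/6 = 2.5.
KL = -0.916291 + 2.5 - 1 = 0.5837

0.5837


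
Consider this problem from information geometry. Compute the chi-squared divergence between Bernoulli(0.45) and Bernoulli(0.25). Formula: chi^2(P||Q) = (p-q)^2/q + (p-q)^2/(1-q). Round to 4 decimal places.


Chi-squared divergence between Bernoulli distributions:
chi^2 = (p-q)^2/q + (p-q)^2/(1-q).
p = 0.45, q = 0.25, p-q = 0.2.
(p-q)^2 = 0.04.
term1 = 0.04/0.25 = 0.16.
term2 = 0.04/0.75 = 0.053333.
chi^2 = 0.16 + 0.053333 = 0.2133

0.2133


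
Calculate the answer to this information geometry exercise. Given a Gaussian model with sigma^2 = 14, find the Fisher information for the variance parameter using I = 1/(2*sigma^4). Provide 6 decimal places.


Fisher information for variance: I(sigma^2) = 1/(2*sigma^4).
sigma^2 = 14, so sigma^4 = 196.
I = 1/(2*196) = 1/392 = 0.002551

0.002551


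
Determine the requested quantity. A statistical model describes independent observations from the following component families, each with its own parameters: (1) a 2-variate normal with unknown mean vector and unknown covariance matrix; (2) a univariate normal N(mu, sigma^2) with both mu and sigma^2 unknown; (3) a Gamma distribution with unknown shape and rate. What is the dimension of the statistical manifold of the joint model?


The dimension of a statistical manifold equals the number of free
(independent) real parameters of the model. For a product of independent
blocks the parameter counts add.
- 2-variate normal: 2 (mean) + 2*3/2 = 3 (symmetric covariance) = 5.
- normal (mu, sigma^2): 2.
- Gamma (shape, rate): 2.
Total = 5 + 2 + 2 = 9.
Dimension = 9

9


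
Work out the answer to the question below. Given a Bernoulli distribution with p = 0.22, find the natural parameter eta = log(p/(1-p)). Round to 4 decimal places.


Natural parameter for Bernoulli: eta = log(p/(1-p)).
p = 0.22, 1-p = 0.78.
p/(1-p) = 0.282051.
eta = log(0.282051) = -1.2657

-1.2657


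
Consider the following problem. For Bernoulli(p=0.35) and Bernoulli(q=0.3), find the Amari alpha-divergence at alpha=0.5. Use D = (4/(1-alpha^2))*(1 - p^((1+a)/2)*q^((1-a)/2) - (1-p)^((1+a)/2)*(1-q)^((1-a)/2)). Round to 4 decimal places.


Amari alpha-divergence:
D = (4/(1-alpha^2))*(1 - p^((1+a)/2)*q^((1-a)/2) - (1-p)^((1+a)/2)*(1-q)^((1-a)/2)).
alpha = 0.5, p = 0.35, q = 0.3.
e1 = (1+alpha)/2 = 0.75, e2 = (1-alpha)/2 = 0.25.
t1 = p^e1 * q^e2 = 0.35^0.75 * 0.3^0.25 = 0.336768.
t2 = (1-p)^e1 * (1-q)^e2 = 0.65^0.75 * 0.7^0.25 = 0.662155.
4/(1-alpha^2) = 5.333333.
D = 5.333333*(1 - 0.336768 - 0.662155) = 0.0057

0.0057


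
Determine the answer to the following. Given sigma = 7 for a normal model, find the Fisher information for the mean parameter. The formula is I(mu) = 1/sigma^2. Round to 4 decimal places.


The Fisher information for the mean of a normal distribution is I(mu) = 1/sigma^2.
sigma = 7, so sigma^2 = 49.
I(mu) = 1/49 = 0.0204

0.0204


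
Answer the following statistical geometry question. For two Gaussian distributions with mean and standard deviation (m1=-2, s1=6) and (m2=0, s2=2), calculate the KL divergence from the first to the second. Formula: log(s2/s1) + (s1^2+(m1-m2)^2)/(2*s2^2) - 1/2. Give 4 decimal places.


KL divergence between normal distributions:
KL = log(s2/s1) + (s1^2 + (m1-m2)^2)/(2*s2^2) - 1/2.
log(2/6) = -1.098612.
(6^2 + (-2-0)^2)/(2*2^2) = (36 + 4)/8 = 5.0.
KL = -1.098612 + 5.0 - 0.5 = 3.4014

3.4014


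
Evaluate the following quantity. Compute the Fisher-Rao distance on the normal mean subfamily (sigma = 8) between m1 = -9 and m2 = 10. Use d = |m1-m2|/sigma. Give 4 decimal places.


On the fixed-variance normal subfamily, geodesic distance = |m1-m2|/sigma.
|-9 - 10| = 19.
sigma = 8.
d = 19/8 = 2.3750

2.3750


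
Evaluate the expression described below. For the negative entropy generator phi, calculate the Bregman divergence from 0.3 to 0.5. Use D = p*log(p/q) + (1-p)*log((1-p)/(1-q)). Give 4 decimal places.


Bregman divergence with negative entropy generator:
D = p*log(p/q) + (1-p)*log((1-p)/(1-q)).
p = 0.3, q = 0.5.
p*log(p/q) = 0.3*log(0.3/0.5) = -0.153248.
(1-p)*log((1-p)/(1-q)) = 0.7*log(0.7/0.5) = 0.235531.
D = -0.153248 + 0.235531 = 0.0823

0.0823


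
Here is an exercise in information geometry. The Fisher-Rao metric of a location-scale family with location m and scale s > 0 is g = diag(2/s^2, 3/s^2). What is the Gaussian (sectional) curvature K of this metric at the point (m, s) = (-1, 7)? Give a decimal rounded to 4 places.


The metric has the form g = (A dm^2 + B ds^2)/s^2 with A = 2, B = 3.
Substitute u = sqrt(A/B)*m: g = B*(du^2 + ds^2)/s^2, i.e. B times the
Poincare upper half-plane metric, which has constant Gaussian curvature -1.
Scaling a 2D metric by a constant c divides the Gaussian curvature by c,
so K = -1/B = -1/(3) = -0.3333 everywhere (the point (m, s) = (-1, 7) is irrelevant:
the curvature is constant).
The requested Gaussian curvature is K = -0.3333.

-0.3333


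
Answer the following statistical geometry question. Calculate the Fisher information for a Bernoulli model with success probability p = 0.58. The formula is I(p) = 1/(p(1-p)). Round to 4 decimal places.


For Bernoulli(p), Fisher information is I(p) = 1/(p*(1-p)).
p = 0.58, 1-p = 0.42.
p*(1-p) = 0.2436.
I(p) = 1/0.2436 = 4.1051

4.1051


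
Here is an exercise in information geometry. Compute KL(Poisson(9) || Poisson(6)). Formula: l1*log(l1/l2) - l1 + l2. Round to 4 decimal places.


KL divergence for Poisson:
KL = l1*log(l1/l2) - l1 + l2.
l1 = 9, l2 = 6.
log(9/6) = 0.405465.
l1*log(l1/l2) = 9 * 0.405465 = 3.649186.
KL = 3.649186 - 9 + 6 = 0.6492

0.6492


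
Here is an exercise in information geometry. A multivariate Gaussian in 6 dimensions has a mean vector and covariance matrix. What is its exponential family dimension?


Exponential family dimension calculation:
For 6-dim MVN: mean has 6 params, covariance has 6*7/2 = 21 unique entries.
Total dim = 6 + 21 = 27.

27


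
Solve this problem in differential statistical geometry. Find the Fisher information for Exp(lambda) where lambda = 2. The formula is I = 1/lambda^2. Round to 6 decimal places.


Fisher information for exponential: I(lambda) = 1/lambda^2.
lambda = 2, lambda^2 = 4.
I = 1/4 = 0.250000

0.250000


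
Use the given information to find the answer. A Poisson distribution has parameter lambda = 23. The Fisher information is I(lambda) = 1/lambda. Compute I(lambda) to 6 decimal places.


Fisher information for Poisson: I(lambda) = 1/lambda.
lambda = 23.
I(lambda) = 1/23 = 0.043478

0.043478


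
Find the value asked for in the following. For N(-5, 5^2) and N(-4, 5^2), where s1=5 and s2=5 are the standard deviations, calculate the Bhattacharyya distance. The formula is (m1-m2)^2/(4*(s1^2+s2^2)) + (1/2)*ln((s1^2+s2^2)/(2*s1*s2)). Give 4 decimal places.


Bhattacharyya distance between two Gaussians:
DB = (m1-m2)^2/(4*(s1^2+s2^2)) + (1/2)*ln((s1^2+s2^2)/(2*s1*s2)).
(m1-m2)^2 = (-1)^2 = 1.
s1^2+s2^2 = 25 + 25 = 50.
term1 = 1/200 = 0.005.
term2 = 0.5*ln(50/50.0) = 0.0.
DB = 0.005 + 0.0 = 0.0050

0.0050


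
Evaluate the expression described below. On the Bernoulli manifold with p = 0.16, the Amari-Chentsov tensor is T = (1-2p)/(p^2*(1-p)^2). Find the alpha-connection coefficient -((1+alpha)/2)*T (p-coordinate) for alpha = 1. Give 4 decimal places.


Skewness (Amari-Chentsov) tensor: T = (1-2p)/(p^2*(1-p)^2).
p = 0.16, 1-2p = 0.68, p^2 = 0.0256, (1-p)^2 = 0.7056.
T = 0.68/(0.0256 * 0.7056) = 37.645266.
In the p-coordinate, Gamma^(alpha) = Gamma^(0) - (alpha/2)*T with Gamma^(0) = (1/2)*g'(p) = -T/2,
so Gamma^(alpha) = -((1+alpha)/2)*T.
alpha = 1, -(1+alpha)/2 = -1.0.
Gamma = -1.0 * 37.645266 = -37.6453

-37.6453


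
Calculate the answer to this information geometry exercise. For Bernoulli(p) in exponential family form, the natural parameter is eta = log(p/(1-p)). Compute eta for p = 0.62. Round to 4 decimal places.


Natural parameter for Bernoulli: eta = log(p/(1-p)).
p = 0.62, 1-p = 0.38.
p/(1-p) = 1.631579.
eta = log(1.631579) = 0.4895

0.4895


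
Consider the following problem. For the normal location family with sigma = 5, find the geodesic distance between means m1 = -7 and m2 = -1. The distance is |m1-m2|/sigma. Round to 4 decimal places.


On the fixed-variance normal subfamily, geodesic distance = |m1-m2|/sigma.
|-7 - -1| = 6.
sigma = 5.
d = 6/5 = 1.2000

1.2000


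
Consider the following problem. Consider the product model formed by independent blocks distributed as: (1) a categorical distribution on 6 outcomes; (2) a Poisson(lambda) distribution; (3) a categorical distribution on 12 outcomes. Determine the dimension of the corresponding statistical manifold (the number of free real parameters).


The dimension of a statistical manifold equals the number of free
(independent) real parameters of the model. For a product of independent
blocks the parameter counts add.
- categorical on 6 outcomes (probabilities sum to 1): 6-1 = 5.
- Poisson (lambda): 1.
- categorical on 12 outcomes (probabilities sum to 1): 12-1 = 11.
Total = 5 + 1 + 11 = 17.
Dimension = 17

17


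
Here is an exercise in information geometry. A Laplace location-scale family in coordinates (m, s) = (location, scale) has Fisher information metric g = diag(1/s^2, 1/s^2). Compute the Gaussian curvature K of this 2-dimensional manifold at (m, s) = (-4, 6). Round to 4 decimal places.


The metric has the form g = (A dm^2 + B ds^2)/s^2 with A = 1, B = 1.
Substitute u = sqrt(A/B)*m: g = B*(du^2 + ds^2)/s^2, i.e. B times the
Poincare upper half-plane metric, which has constant Gaussian curvature -1.
Scaling a 2D metric by a constant c divides the Gaussian curvature by c,
so K = -1/B = -1/(1) = -1.0000 everywhere (the point (m, s) = (-4, 6) is irrelevant:
the curvature is constant).
The requested Gaussian curvature is K = -1.0000.

-1.0000


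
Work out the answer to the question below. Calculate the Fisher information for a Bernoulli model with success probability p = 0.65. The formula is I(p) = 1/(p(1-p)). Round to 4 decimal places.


For Bernoulli(p), Fisher information is I(p) = 1/(p*(1-p)).
p = 0.65, 1-p = 0.35.
p*(1-p) = 0.2275.
I(p) = 1/0.2275 = 4.3956

4.3956


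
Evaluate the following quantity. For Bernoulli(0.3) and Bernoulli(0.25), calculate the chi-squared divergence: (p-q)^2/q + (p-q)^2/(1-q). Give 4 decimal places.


Chi-squared divergence between Bernoulli distributions:
chi^2 = (p-q)^2/q + (p-q)^2/(1-q).
p = 0.3, q = 0.25, p-q = 0.05.
(p-q)^2 = 0.0025.
term1 = 0.0025/0.25 = 0.01.
term2 = 0.0025/0.75 = 0.003333.
chi^2 = 0.01 + 0.003333 = 0.0133

0.0133


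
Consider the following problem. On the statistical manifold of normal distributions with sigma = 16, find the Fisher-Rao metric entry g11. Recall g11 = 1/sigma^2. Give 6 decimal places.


For the 2-parameter normal family, the Fisher metric has:
  g11 = 1/sigma^2, g22 = 2/sigma^2.
sigma = 16, sigma^2 = 256.
g11 = 0.003906

0.003906


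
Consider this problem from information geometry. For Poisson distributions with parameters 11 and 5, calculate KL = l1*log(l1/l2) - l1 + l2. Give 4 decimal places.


KL divergence for Poisson:
KL = l1*log(l1/l2) - l1 + l2.
l1 = 11, l2 = 5.
log(11/5) = 0.788457.
l1*log(l1/l2) = 11 * 0.788457 = 8.673031.
KL = 8.673031 - 11 + 5 = 2.6730

2.6730


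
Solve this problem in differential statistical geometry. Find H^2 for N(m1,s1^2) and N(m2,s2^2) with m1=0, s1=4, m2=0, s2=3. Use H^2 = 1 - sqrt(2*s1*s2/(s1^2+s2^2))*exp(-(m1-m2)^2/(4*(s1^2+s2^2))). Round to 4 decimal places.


Squared Hellinger distance for Gaussians:
H^2 = 1 - sqrt(2*s1*s2/(s1^2+s2^2)) * exp(-(m1-m2)^2/(4*(s1^2+s2^2))).
s1^2 = 16, s2^2 = 9, s1^2+s2^2 = 25.
sqrt(2*4*3/(25)) = 0.979796.
(m1-m2)^2 = (0)^2 = 0.
exp(-0/(4*25)) = exp(0.0) = 1.0.
H^2 = 1 - 0.979796*1.0 = 0.0202

0.0202


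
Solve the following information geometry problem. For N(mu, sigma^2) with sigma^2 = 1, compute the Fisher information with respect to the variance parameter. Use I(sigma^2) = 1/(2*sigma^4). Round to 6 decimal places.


Fisher information for variance: I(sigma^2) = 1/(2*sigma^4).
sigma^2 = 1, so sigma^4 = 1.
I = 1/(2*1) = 1/2 = 0.500000

0.500000


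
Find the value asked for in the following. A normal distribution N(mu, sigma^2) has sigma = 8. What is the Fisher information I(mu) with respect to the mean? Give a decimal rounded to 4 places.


The Fisher information for the mean of a normal distribution is I(mu) = 1/sigma^2.
sigma = 8, so sigma^2 = 64.
I(mu) = 1/64 = 0.0156

0.0156


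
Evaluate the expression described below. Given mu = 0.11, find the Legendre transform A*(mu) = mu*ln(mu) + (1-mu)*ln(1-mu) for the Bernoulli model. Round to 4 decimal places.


Legendre transform for Bernoulli:
A*(mu) = mu*log(mu) + (1-mu)*log(1-mu).
mu = 0.11, 1-mu = 0.89.
mu*log(mu) = 0.11*log(0.11) = -0.2428.
(1-mu)*log(1-mu) = 0.89*log(0.89) = -0.103715.
A* = -0.2428 + -0.103715 = -0.3465

-0.3465


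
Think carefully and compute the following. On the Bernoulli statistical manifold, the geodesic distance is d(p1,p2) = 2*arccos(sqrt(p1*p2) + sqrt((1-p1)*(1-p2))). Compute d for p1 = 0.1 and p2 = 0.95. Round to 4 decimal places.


Geodesic distance on Bernoulli manifold:
d(p1,p2) = 2*arccos(sqrt(p1*p2) + sqrt((1-p1)*(1-p2))).
sqrt(p1*p2) = sqrt(0.1*0.95) = 0.308221.
sqrt((1-p1)*(1-p2)) = sqrt(0.9*0.05) = 0.212132.
arg = 0.308221 + 0.212132 = 0.520353.
d = 2*arccos(0.520353) = 2.0471

2.0471


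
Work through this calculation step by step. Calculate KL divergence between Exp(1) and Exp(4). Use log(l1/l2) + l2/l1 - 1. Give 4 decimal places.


KL divergence for exponential family:
KL = log(l1/l2) + l2/l1 - 1.
log(1/4) = -1.386294.
4/1 = 4.0.
KL = -1.386294 + 4.0 - 1 = 1.6137

1.6137


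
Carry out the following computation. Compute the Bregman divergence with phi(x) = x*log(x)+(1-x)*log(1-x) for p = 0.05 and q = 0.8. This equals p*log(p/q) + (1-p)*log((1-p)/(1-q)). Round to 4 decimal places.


Bregman divergence with negative entropy generator:
D = p*log(p/q) + (1-p)*log((1-p)/(1-q)).
p = 0.05, q = 0.8.
p*log(p/q) = 0.05*log(0.05/0.8) = -0.138629.
(1-p)*log((1-p)/(1-q)) = 0.95*log(0.95/0.2) = 1.480237.
D = -0.138629 + 1.480237 = 1.3416

1.3416


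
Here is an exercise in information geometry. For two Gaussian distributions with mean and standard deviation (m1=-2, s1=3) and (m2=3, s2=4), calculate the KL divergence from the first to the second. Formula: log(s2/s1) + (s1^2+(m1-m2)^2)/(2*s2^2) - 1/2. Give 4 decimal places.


KL divergence between normal distributions:
KL = log(s2/s1) + (s1^2 + (m1-m2)^2)/(2*s2^2) - 1/2.
log(4/3) = 0.287682.
(3^2 + (-2-3)^2)/(2*4^2) = (9 + 25)/32 = 1.0625.
KL = 0.287682 + 1.0625 - 0.5 = 0.8502

0.8502


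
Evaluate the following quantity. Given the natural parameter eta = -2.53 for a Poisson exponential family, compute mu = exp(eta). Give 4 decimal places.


Expectation parameter for Poisson exponential family:
mu = exp(eta).
eta = -2.53.
mu = exp(-2.53) = 0.0797

0.0797


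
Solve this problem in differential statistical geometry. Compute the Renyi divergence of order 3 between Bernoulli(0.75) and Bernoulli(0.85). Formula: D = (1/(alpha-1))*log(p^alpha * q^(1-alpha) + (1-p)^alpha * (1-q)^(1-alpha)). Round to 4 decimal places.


Renyi divergence of order alpha between Bernoulli distributions:
D = (1/(alpha-1))*log(p^alpha * q^(1-alpha) + (1-p)^alpha * (1-q)^(1-alpha)).
alpha = 3, p = 0.75, q = 0.85.
p^alpha * q^(1-alpha) = 0.75^3 * 0.85^-2 = 0.58391.
(1-p)^alpha * (1-q)^(1-alpha) = 0.25^3 * 0.15^-2 = 0.694444.
sum = 0.58391 + 0.694444 = 1.278354.
D = (1/2)*log(1.278354) = 0.1228

0.1228


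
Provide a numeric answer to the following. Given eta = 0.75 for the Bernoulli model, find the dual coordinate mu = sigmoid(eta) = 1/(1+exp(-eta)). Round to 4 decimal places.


Dual coordinate (expectation parameter) for Bernoulli:
mu = 1/(1+exp(-eta)).
eta = 0.75.
exp(-eta) = exp(-0.75) = 0.472367.
mu = 1/(1+0.472367) = 0.6792

0.6792


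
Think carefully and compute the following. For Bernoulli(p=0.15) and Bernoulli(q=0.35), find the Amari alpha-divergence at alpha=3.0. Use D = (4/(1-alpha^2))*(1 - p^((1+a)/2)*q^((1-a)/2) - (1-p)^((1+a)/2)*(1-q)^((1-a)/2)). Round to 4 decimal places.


Amari alpha-divergence:
D = (4/(1-alpha^2))*(1 - p^((1+a)/2)*q^((1-a)/2) - (1-p)^((1+a)/2)*(1-q)^((1-a)/2)).
alpha = 3.0, p = 0.15, q = 0.35.
e1 = (1+alpha)/2 = 2.0, e2 = (1-alpha)/2 = -1.0.
t1 = p^e1 * q^e2 = 0.15^2.0 * 0.35^-1.0 = 0.064286.
t2 = (1-p)^e1 * (1-q)^e2 = 0.85^2.0 * 0.65^-1.0 = 1.111538.
4/(1-alpha^2) = -0.5.
D = -0.5*(1 - 0.064286 - 1.111538) = 0.0879

0.0879


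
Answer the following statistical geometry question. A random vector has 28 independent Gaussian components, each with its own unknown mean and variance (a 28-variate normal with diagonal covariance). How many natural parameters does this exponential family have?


Exponential family dimension calculation:
Each univariate normal has two natural parameters (mu/sigma^2 and -1/(2 sigma^2)).
With 28 independent components, dim = 2 * 28 = 56.

56


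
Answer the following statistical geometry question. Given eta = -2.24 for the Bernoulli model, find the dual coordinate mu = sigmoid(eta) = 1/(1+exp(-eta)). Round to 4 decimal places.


Dual coordinate (expectation parameter) for Bernoulli:
mu = 1/(1+exp(-eta)).
eta = -2.24.
exp(-eta) = exp(2.24) = 9.393331.
mu = 1/(1+9.393331) = 0.0962

0.0962


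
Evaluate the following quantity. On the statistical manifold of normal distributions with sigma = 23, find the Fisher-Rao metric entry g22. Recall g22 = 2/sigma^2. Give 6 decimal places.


For the 2-parameter normal family, the Fisher metric has:
  g11 = 1/sigma^2, g22 = 2/sigma^2.
sigma = 23, sigma^2 = 529.
g22 = 0.003781

0.003781


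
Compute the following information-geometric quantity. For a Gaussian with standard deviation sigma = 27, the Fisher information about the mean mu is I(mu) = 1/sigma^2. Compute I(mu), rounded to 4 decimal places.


The Fisher information for the mean of a normal distribution is I(mu) = 1/sigma^2.
sigma = 27, so sigma^2 = 729.
I(mu) = 1/729 = 0.0014

0.0014


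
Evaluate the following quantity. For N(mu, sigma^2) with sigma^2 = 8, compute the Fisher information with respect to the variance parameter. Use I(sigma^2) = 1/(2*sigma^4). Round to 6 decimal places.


Fisher information for variance: I(sigma^2) = 1/(2*sigma^4).
sigma^2 = 8, so sigma^4 = 64.
I = 1/(2*64) = 1/128 = 0.007813

0.007813


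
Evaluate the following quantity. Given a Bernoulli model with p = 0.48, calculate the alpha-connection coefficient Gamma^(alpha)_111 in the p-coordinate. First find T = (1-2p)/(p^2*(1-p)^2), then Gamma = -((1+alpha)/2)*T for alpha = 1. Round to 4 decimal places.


Skewness (Amari-Chentsov) tensor: T = (1-2p)/(p^2*(1-p)^2).
p = 0.48, 1-2p = 0.04, p^2 = 0.2304, (1-p)^2 = 0.2704.
T = 0.04/(0.2304 * 0.2704) = 0.642053.
In the p-coordinate, Gamma^(alpha) = Gamma^(0) - (alpha/2)*T with Gamma^(0) = (1/2)*g'(p) = -T/2,
so Gamma^(alpha) = -((1+alpha)/2)*T.
alpha = 1, -(1+alpha)/2 = -1.0.
Gamma = -1.0 * 0.642053 = -0.6421

-0.6421


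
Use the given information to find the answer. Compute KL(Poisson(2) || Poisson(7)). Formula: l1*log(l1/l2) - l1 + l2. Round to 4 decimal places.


KL divergence for Poisson:
KL = l1*log(l1/l2) - l1 + l2.
l1 = 2, l2 = 7.
log(2/7) = -1.252763.
l1*log(l1/l2) = 2 * -1.252763 = -2.505526.
KL = -2.505526 - 2 + 7 = 2.4945

2.4945


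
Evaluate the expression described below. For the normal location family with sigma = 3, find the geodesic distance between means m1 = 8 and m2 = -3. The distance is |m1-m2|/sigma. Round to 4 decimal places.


On the fixed-variance normal subfamily, geodesic distance = |m1-m2|/sigma.
|8 - -3| = 11.
sigma = 3.
d = 11/3 = 3.6667

3.6667


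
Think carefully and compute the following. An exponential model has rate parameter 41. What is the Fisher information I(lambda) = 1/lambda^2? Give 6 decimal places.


Fisher information for exponential: I(lambda) = 1/lambda^2.
lambda = 41, lambda^2 = 1681.
I = 1/1681 = 0.000595

0.000595
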